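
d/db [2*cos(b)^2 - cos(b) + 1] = (1 - 4*cos(b))*sin(b)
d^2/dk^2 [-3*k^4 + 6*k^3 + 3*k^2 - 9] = -36*k^2 + 36*k + 6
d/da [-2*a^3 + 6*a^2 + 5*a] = -6*a^2 + 12*a + 5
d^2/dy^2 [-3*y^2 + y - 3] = -6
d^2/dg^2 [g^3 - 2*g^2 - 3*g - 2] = 6*g - 4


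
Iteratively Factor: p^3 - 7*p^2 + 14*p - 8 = (p - 2)*(p^2 - 5*p + 4) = (p - 4)*(p - 2)*(p - 1)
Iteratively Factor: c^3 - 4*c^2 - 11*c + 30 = (c - 2)*(c^2 - 2*c - 15) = (c - 2)*(c + 3)*(c - 5)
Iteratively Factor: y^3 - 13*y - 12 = (y + 3)*(y^2 - 3*y - 4) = (y + 1)*(y + 3)*(y - 4)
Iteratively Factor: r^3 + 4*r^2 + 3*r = (r + 1)*(r^2 + 3*r) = r*(r + 1)*(r + 3)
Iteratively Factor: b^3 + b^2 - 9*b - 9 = (b - 3)*(b^2 + 4*b + 3) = (b - 3)*(b + 1)*(b + 3)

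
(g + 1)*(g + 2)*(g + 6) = g^3 + 9*g^2 + 20*g + 12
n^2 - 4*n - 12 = (n - 6)*(n + 2)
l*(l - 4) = l^2 - 4*l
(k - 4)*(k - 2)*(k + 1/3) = k^3 - 17*k^2/3 + 6*k + 8/3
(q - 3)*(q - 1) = q^2 - 4*q + 3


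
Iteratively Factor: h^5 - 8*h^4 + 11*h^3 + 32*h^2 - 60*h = (h + 2)*(h^4 - 10*h^3 + 31*h^2 - 30*h) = h*(h + 2)*(h^3 - 10*h^2 + 31*h - 30) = h*(h - 2)*(h + 2)*(h^2 - 8*h + 15) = h*(h - 3)*(h - 2)*(h + 2)*(h - 5)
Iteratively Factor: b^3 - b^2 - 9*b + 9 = (b - 1)*(b^2 - 9) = (b - 3)*(b - 1)*(b + 3)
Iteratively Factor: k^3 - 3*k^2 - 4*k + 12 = (k - 2)*(k^2 - k - 6) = (k - 2)*(k + 2)*(k - 3)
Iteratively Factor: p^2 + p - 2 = (p - 1)*(p + 2)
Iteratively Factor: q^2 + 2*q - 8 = (q + 4)*(q - 2)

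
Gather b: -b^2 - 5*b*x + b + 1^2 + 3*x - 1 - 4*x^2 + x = -b^2 + b*(1 - 5*x) - 4*x^2 + 4*x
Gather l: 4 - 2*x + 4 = 8 - 2*x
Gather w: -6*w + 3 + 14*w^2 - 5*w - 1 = 14*w^2 - 11*w + 2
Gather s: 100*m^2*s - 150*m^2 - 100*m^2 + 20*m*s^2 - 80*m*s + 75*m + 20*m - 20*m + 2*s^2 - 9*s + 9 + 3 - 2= -250*m^2 + 75*m + s^2*(20*m + 2) + s*(100*m^2 - 80*m - 9) + 10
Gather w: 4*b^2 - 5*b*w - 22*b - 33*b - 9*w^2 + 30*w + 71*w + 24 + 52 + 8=4*b^2 - 55*b - 9*w^2 + w*(101 - 5*b) + 84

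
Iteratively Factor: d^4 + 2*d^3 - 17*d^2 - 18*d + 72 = (d + 4)*(d^3 - 2*d^2 - 9*d + 18) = (d - 3)*(d + 4)*(d^2 + d - 6) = (d - 3)*(d + 3)*(d + 4)*(d - 2)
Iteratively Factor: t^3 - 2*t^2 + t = (t - 1)*(t^2 - t) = t*(t - 1)*(t - 1)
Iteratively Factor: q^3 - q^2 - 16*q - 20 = (q + 2)*(q^2 - 3*q - 10) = (q + 2)^2*(q - 5)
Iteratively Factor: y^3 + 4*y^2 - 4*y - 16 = (y + 4)*(y^2 - 4) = (y - 2)*(y + 4)*(y + 2)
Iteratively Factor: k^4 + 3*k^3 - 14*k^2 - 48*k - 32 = (k + 1)*(k^3 + 2*k^2 - 16*k - 32) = (k + 1)*(k + 2)*(k^2 - 16) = (k + 1)*(k + 2)*(k + 4)*(k - 4)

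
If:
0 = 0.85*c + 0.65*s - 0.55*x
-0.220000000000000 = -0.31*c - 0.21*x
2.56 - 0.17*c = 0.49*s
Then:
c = -1.96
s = 5.91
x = 3.95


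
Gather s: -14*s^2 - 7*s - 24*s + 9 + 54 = -14*s^2 - 31*s + 63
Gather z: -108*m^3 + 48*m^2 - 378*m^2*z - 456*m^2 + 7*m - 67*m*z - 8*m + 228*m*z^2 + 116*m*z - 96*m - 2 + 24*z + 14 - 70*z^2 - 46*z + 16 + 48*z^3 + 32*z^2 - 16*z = -108*m^3 - 408*m^2 - 97*m + 48*z^3 + z^2*(228*m - 38) + z*(-378*m^2 + 49*m - 38) + 28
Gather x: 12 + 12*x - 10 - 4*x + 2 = 8*x + 4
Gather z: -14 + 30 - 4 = 12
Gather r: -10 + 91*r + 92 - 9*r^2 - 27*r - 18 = -9*r^2 + 64*r + 64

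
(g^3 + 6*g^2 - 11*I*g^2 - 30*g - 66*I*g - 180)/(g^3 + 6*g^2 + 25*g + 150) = (g - 6*I)/(g + 5*I)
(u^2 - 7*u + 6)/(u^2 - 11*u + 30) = (u - 1)/(u - 5)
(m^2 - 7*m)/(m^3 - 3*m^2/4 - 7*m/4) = 4*(7 - m)/(-4*m^2 + 3*m + 7)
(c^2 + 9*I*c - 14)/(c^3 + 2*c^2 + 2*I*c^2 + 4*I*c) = (c + 7*I)/(c*(c + 2))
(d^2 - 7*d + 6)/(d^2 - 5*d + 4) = (d - 6)/(d - 4)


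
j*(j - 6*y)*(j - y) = j^3 - 7*j^2*y + 6*j*y^2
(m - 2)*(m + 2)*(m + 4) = m^3 + 4*m^2 - 4*m - 16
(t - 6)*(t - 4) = t^2 - 10*t + 24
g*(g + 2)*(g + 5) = g^3 + 7*g^2 + 10*g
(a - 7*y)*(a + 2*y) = a^2 - 5*a*y - 14*y^2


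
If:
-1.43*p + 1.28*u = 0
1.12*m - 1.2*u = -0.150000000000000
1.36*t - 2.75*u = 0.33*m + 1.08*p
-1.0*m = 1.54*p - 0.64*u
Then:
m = -0.05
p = 0.07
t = 0.19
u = 0.07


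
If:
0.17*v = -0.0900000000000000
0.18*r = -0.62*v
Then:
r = 1.82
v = -0.53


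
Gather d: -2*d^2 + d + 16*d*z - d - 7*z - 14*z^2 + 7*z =-2*d^2 + 16*d*z - 14*z^2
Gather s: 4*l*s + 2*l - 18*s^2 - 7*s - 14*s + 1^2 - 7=2*l - 18*s^2 + s*(4*l - 21) - 6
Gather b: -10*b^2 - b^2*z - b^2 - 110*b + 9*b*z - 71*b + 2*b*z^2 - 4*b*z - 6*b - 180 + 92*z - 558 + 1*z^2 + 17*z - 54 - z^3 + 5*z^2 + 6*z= b^2*(-z - 11) + b*(2*z^2 + 5*z - 187) - z^3 + 6*z^2 + 115*z - 792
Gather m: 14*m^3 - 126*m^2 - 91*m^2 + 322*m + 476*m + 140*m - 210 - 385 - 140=14*m^3 - 217*m^2 + 938*m - 735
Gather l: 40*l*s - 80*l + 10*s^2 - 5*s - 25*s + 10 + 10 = l*(40*s - 80) + 10*s^2 - 30*s + 20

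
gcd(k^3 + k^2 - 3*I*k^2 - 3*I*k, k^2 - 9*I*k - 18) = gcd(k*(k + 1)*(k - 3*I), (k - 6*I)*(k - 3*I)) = k - 3*I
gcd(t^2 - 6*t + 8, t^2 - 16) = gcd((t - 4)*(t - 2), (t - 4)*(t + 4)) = t - 4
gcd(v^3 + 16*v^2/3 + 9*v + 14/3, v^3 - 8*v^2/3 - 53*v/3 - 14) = v^2 + 10*v/3 + 7/3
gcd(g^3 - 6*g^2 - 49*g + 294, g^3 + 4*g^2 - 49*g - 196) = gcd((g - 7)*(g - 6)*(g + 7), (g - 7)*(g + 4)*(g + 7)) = g^2 - 49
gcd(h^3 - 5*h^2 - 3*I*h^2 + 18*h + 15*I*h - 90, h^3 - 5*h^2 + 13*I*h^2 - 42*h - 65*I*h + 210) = h - 5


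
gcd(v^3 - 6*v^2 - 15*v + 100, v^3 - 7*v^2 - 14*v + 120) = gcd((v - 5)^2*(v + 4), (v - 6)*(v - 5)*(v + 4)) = v^2 - v - 20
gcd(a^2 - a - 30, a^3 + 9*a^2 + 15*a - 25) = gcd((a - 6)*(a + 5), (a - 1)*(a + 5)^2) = a + 5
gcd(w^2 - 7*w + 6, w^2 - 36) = w - 6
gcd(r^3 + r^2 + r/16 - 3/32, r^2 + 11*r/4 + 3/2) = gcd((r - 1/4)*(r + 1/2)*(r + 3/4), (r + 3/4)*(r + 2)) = r + 3/4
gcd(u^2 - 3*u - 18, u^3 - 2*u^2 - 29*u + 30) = u - 6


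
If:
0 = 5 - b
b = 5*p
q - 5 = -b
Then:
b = 5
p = 1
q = 0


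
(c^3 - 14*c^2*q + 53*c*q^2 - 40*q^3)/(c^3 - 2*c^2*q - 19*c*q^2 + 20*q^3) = (c - 8*q)/(c + 4*q)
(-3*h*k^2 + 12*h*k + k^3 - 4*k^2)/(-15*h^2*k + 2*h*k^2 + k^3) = (k - 4)/(5*h + k)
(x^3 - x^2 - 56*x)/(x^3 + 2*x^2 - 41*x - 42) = x*(x - 8)/(x^2 - 5*x - 6)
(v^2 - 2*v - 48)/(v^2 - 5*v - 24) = (v + 6)/(v + 3)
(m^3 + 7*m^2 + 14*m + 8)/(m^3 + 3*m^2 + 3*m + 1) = (m^2 + 6*m + 8)/(m^2 + 2*m + 1)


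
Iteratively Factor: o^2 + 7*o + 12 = (o + 3)*(o + 4)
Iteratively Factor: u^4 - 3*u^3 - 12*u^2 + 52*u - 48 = (u - 2)*(u^3 - u^2 - 14*u + 24) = (u - 3)*(u - 2)*(u^2 + 2*u - 8) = (u - 3)*(u - 2)*(u + 4)*(u - 2)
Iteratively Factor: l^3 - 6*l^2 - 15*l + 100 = (l - 5)*(l^2 - l - 20) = (l - 5)*(l + 4)*(l - 5)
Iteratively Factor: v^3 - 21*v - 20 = (v + 4)*(v^2 - 4*v - 5) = (v + 1)*(v + 4)*(v - 5)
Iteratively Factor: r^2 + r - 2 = (r + 2)*(r - 1)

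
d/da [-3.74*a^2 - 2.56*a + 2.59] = -7.48*a - 2.56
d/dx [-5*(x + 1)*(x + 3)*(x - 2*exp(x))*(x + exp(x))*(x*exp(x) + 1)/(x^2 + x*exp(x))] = -5*x^3*exp(x) + 20*x^2*exp(2*x) - 35*x^2*exp(x) + 100*x*exp(2*x) - 45*x*exp(x) - 10*x + 100*exp(2*x) + 35*exp(x) - 20 + 30*exp(x)/x - 30*exp(x)/x^2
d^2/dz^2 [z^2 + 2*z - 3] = 2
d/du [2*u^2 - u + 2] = 4*u - 1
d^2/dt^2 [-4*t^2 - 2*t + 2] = -8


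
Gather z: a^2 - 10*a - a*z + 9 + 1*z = a^2 - 10*a + z*(1 - a) + 9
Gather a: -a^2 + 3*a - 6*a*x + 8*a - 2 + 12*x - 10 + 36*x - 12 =-a^2 + a*(11 - 6*x) + 48*x - 24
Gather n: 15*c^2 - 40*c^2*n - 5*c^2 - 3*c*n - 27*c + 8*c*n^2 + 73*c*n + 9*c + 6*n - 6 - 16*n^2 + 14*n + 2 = 10*c^2 - 18*c + n^2*(8*c - 16) + n*(-40*c^2 + 70*c + 20) - 4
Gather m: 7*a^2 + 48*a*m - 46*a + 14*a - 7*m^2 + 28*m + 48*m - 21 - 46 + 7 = 7*a^2 - 32*a - 7*m^2 + m*(48*a + 76) - 60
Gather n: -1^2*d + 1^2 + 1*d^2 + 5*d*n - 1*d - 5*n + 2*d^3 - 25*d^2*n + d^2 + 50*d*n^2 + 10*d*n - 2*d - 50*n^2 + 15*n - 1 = 2*d^3 + 2*d^2 - 4*d + n^2*(50*d - 50) + n*(-25*d^2 + 15*d + 10)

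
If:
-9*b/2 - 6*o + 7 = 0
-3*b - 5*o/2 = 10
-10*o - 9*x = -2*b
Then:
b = -310/27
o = 88/9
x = -3260/243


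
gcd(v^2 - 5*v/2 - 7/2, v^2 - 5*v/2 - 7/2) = v^2 - 5*v/2 - 7/2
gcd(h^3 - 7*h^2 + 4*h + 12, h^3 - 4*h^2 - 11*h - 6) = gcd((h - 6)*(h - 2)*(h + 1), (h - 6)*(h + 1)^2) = h^2 - 5*h - 6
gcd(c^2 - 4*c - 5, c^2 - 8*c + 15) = c - 5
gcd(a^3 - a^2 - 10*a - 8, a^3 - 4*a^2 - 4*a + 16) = a^2 - 2*a - 8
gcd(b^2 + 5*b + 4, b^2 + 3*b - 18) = 1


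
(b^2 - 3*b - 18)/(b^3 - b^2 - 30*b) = (b + 3)/(b*(b + 5))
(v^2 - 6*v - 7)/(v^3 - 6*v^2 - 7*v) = 1/v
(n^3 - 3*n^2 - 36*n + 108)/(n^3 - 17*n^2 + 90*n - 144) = (n + 6)/(n - 8)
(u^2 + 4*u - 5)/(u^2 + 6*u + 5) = (u - 1)/(u + 1)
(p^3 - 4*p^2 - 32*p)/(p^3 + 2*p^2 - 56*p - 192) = p/(p + 6)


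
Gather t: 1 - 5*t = 1 - 5*t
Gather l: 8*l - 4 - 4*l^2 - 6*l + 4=-4*l^2 + 2*l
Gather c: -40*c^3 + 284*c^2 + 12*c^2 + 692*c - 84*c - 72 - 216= -40*c^3 + 296*c^2 + 608*c - 288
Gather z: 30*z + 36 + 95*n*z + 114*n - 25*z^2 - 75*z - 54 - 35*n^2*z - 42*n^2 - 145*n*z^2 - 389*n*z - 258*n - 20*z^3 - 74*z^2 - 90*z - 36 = -42*n^2 - 144*n - 20*z^3 + z^2*(-145*n - 99) + z*(-35*n^2 - 294*n - 135) - 54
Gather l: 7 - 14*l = 7 - 14*l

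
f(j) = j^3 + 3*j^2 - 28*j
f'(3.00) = 17.00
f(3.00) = -30.00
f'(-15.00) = 557.00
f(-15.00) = -2280.00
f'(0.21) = -26.61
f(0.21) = -5.74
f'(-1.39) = -30.54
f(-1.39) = 42.03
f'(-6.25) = 51.69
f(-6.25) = 48.05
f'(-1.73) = -29.40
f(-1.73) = 52.24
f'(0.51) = -24.16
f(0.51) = -13.37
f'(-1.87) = -28.73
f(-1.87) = 56.31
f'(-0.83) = -30.91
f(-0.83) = 24.73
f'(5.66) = 102.07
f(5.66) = 118.95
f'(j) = 3*j^2 + 6*j - 28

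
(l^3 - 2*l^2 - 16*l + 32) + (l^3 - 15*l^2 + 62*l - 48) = 2*l^3 - 17*l^2 + 46*l - 16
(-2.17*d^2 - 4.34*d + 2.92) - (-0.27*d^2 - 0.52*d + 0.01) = -1.9*d^2 - 3.82*d + 2.91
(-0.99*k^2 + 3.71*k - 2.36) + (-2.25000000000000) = -0.99*k^2 + 3.71*k - 4.61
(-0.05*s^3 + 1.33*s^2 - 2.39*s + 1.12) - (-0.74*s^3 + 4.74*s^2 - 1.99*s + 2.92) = 0.69*s^3 - 3.41*s^2 - 0.4*s - 1.8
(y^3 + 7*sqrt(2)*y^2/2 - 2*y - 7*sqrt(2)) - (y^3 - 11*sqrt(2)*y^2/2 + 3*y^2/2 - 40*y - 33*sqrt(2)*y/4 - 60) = -3*y^2/2 + 9*sqrt(2)*y^2 + 33*sqrt(2)*y/4 + 38*y - 7*sqrt(2) + 60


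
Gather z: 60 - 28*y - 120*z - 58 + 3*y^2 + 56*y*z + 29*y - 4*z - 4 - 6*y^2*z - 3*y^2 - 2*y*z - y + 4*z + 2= z*(-6*y^2 + 54*y - 120)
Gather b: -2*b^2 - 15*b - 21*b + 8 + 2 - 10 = -2*b^2 - 36*b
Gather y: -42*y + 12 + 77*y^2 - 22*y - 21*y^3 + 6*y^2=-21*y^3 + 83*y^2 - 64*y + 12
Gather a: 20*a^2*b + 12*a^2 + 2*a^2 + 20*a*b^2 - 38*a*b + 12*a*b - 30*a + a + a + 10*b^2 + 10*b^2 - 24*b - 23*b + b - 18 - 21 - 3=a^2*(20*b + 14) + a*(20*b^2 - 26*b - 28) + 20*b^2 - 46*b - 42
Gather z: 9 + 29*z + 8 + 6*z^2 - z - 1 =6*z^2 + 28*z + 16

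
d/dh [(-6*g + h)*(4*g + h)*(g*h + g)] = g*(-24*g^2 - 4*g*h - 2*g + 3*h^2 + 2*h)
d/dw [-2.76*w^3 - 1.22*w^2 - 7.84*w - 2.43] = -8.28*w^2 - 2.44*w - 7.84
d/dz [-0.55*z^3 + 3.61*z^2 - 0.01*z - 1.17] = -1.65*z^2 + 7.22*z - 0.01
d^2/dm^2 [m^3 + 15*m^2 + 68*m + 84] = 6*m + 30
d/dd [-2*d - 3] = -2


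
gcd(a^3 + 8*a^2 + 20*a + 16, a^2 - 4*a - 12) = a + 2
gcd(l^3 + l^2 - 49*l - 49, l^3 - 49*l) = l^2 - 49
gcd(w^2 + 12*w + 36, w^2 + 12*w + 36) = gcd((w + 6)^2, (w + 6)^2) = w^2 + 12*w + 36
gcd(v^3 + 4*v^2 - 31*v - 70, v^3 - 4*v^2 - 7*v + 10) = v^2 - 3*v - 10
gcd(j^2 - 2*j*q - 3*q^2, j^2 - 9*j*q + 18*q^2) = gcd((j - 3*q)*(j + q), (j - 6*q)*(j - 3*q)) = -j + 3*q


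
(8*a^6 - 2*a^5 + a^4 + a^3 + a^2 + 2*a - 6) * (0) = 0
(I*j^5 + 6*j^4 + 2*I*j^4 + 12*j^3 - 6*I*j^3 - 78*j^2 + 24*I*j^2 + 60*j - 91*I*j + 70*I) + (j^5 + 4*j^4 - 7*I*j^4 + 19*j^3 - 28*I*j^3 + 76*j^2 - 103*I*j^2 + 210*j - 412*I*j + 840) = j^5 + I*j^5 + 10*j^4 - 5*I*j^4 + 31*j^3 - 34*I*j^3 - 2*j^2 - 79*I*j^2 + 270*j - 503*I*j + 840 + 70*I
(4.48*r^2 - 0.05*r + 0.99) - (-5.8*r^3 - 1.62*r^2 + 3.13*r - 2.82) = 5.8*r^3 + 6.1*r^2 - 3.18*r + 3.81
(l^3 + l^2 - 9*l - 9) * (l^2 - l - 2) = l^5 - 12*l^3 - 2*l^2 + 27*l + 18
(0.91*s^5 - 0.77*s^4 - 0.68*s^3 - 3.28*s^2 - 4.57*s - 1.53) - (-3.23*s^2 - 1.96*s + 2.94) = 0.91*s^5 - 0.77*s^4 - 0.68*s^3 - 0.0499999999999998*s^2 - 2.61*s - 4.47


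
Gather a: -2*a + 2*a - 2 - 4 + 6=0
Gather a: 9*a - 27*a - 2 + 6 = 4 - 18*a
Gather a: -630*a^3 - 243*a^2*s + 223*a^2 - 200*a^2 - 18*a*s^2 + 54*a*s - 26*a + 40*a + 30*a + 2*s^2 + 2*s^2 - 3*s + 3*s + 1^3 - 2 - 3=-630*a^3 + a^2*(23 - 243*s) + a*(-18*s^2 + 54*s + 44) + 4*s^2 - 4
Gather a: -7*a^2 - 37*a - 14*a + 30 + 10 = -7*a^2 - 51*a + 40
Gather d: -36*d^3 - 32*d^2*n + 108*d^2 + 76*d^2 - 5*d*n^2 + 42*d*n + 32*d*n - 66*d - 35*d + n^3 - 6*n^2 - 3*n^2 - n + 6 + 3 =-36*d^3 + d^2*(184 - 32*n) + d*(-5*n^2 + 74*n - 101) + n^3 - 9*n^2 - n + 9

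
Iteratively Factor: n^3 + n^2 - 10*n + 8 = (n - 2)*(n^2 + 3*n - 4) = (n - 2)*(n + 4)*(n - 1)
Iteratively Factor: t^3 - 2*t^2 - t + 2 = (t - 1)*(t^2 - t - 2) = (t - 1)*(t + 1)*(t - 2)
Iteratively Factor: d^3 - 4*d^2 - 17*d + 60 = (d - 5)*(d^2 + d - 12) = (d - 5)*(d - 3)*(d + 4)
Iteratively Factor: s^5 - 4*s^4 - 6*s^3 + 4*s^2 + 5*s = (s)*(s^4 - 4*s^3 - 6*s^2 + 4*s + 5) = s*(s + 1)*(s^3 - 5*s^2 - s + 5) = s*(s - 5)*(s + 1)*(s^2 - 1) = s*(s - 5)*(s - 1)*(s + 1)*(s + 1)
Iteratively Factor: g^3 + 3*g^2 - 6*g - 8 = (g + 4)*(g^2 - g - 2) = (g + 1)*(g + 4)*(g - 2)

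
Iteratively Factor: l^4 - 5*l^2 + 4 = (l - 1)*(l^3 + l^2 - 4*l - 4) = (l - 2)*(l - 1)*(l^2 + 3*l + 2) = (l - 2)*(l - 1)*(l + 1)*(l + 2)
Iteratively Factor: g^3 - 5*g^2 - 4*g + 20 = (g - 5)*(g^2 - 4) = (g - 5)*(g + 2)*(g - 2)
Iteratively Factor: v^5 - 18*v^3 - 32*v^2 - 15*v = (v + 1)*(v^4 - v^3 - 17*v^2 - 15*v) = (v + 1)*(v + 3)*(v^3 - 4*v^2 - 5*v) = v*(v + 1)*(v + 3)*(v^2 - 4*v - 5) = v*(v + 1)^2*(v + 3)*(v - 5)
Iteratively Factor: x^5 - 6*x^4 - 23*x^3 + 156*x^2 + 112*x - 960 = (x + 3)*(x^4 - 9*x^3 + 4*x^2 + 144*x - 320) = (x - 4)*(x + 3)*(x^3 - 5*x^2 - 16*x + 80) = (x - 4)*(x + 3)*(x + 4)*(x^2 - 9*x + 20) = (x - 4)^2*(x + 3)*(x + 4)*(x - 5)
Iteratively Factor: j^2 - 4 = (j + 2)*(j - 2)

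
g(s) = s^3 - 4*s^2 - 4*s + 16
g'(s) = 3*s^2 - 8*s - 4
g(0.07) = 15.70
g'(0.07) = -4.55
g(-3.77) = -79.35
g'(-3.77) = 68.80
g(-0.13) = 16.45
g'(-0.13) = -2.91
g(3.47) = -4.26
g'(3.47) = 4.36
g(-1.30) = 12.24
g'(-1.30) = 11.47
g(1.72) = 2.37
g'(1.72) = -8.88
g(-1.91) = 2.08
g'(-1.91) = 22.22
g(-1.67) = 6.87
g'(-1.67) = 17.73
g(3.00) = -5.00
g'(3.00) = -1.00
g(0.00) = 16.00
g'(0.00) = -4.00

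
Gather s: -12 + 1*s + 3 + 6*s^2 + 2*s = 6*s^2 + 3*s - 9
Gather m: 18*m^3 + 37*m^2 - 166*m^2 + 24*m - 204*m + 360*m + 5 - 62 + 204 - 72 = 18*m^3 - 129*m^2 + 180*m + 75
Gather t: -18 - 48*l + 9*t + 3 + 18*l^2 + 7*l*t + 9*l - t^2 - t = 18*l^2 - 39*l - t^2 + t*(7*l + 8) - 15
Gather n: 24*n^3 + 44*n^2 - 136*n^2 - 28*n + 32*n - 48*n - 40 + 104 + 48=24*n^3 - 92*n^2 - 44*n + 112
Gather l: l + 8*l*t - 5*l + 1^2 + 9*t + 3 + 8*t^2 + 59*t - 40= l*(8*t - 4) + 8*t^2 + 68*t - 36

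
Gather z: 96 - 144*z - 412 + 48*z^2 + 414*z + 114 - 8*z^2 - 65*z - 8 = 40*z^2 + 205*z - 210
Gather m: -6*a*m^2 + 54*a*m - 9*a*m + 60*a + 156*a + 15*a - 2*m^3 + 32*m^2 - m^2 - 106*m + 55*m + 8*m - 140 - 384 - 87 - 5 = 231*a - 2*m^3 + m^2*(31 - 6*a) + m*(45*a - 43) - 616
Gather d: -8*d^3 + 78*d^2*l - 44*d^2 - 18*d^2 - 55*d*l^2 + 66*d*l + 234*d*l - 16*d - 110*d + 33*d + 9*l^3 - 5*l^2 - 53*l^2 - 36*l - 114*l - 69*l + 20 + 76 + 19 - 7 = -8*d^3 + d^2*(78*l - 62) + d*(-55*l^2 + 300*l - 93) + 9*l^3 - 58*l^2 - 219*l + 108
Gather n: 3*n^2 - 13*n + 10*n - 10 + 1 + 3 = 3*n^2 - 3*n - 6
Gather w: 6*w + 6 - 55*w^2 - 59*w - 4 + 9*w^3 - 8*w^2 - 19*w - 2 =9*w^3 - 63*w^2 - 72*w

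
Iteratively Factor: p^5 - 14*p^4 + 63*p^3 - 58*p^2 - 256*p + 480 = (p - 3)*(p^4 - 11*p^3 + 30*p^2 + 32*p - 160) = (p - 3)*(p + 2)*(p^3 - 13*p^2 + 56*p - 80) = (p - 4)*(p - 3)*(p + 2)*(p^2 - 9*p + 20) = (p - 4)^2*(p - 3)*(p + 2)*(p - 5)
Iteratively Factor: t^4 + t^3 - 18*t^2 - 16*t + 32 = (t - 1)*(t^3 + 2*t^2 - 16*t - 32) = (t - 4)*(t - 1)*(t^2 + 6*t + 8) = (t - 4)*(t - 1)*(t + 4)*(t + 2)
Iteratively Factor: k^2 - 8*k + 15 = (k - 5)*(k - 3)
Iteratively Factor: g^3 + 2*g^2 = (g)*(g^2 + 2*g) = g^2*(g + 2)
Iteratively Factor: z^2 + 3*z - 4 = (z + 4)*(z - 1)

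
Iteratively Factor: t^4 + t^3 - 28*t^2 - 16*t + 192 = (t + 4)*(t^3 - 3*t^2 - 16*t + 48) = (t - 4)*(t + 4)*(t^2 + t - 12) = (t - 4)*(t - 3)*(t + 4)*(t + 4)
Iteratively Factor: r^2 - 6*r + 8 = (r - 4)*(r - 2)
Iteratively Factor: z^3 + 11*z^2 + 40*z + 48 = (z + 3)*(z^2 + 8*z + 16) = (z + 3)*(z + 4)*(z + 4)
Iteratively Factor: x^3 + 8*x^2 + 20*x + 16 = (x + 4)*(x^2 + 4*x + 4) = (x + 2)*(x + 4)*(x + 2)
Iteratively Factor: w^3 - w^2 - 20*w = (w + 4)*(w^2 - 5*w) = (w - 5)*(w + 4)*(w)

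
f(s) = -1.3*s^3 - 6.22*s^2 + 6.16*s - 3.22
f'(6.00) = -208.88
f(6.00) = -470.98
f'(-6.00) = -59.60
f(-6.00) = 16.70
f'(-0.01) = 6.28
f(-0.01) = -3.28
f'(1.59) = -23.48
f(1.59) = -14.38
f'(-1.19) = 15.44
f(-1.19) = -17.17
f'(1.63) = -24.48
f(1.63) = -15.34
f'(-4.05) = -7.43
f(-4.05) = -43.83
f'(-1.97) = 15.53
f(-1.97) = -29.56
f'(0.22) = 3.23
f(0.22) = -2.18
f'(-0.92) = 14.30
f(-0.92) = -13.14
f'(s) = -3.9*s^2 - 12.44*s + 6.16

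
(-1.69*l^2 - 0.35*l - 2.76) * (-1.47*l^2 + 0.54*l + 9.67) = 2.4843*l^4 - 0.3981*l^3 - 12.4741*l^2 - 4.8749*l - 26.6892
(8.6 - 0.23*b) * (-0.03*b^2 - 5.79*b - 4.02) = 0.0069*b^3 + 1.0737*b^2 - 48.8694*b - 34.572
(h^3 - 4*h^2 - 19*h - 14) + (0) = h^3 - 4*h^2 - 19*h - 14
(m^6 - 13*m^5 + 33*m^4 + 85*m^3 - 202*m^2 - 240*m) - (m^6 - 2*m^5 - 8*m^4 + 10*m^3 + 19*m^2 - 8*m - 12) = -11*m^5 + 41*m^4 + 75*m^3 - 221*m^2 - 232*m + 12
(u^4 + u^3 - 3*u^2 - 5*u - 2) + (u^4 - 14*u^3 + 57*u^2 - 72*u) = 2*u^4 - 13*u^3 + 54*u^2 - 77*u - 2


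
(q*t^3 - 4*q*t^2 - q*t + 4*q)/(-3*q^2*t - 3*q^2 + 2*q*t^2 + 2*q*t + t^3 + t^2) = q*(-t^2 + 5*t - 4)/(3*q^2 - 2*q*t - t^2)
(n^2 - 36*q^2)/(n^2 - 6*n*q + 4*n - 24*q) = (n + 6*q)/(n + 4)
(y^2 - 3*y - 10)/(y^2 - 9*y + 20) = (y + 2)/(y - 4)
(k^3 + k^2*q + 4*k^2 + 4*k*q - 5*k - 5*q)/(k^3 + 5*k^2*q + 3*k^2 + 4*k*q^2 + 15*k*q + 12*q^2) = (k^2 + 4*k - 5)/(k^2 + 4*k*q + 3*k + 12*q)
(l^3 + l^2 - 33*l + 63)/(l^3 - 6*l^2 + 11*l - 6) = (l^2 + 4*l - 21)/(l^2 - 3*l + 2)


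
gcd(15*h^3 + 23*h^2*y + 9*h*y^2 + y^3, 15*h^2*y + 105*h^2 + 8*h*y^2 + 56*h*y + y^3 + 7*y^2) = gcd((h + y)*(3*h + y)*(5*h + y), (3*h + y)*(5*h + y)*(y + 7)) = 15*h^2 + 8*h*y + y^2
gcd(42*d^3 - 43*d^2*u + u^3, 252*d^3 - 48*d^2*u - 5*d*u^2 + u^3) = -42*d^2 + d*u + u^2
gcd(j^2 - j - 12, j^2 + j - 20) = j - 4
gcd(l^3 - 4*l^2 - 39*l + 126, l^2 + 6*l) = l + 6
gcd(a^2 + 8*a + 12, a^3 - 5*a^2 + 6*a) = 1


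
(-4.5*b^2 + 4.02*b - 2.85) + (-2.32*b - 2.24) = -4.5*b^2 + 1.7*b - 5.09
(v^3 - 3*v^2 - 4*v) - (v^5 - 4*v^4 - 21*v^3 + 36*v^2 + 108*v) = -v^5 + 4*v^4 + 22*v^3 - 39*v^2 - 112*v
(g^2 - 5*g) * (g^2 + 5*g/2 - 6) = g^4 - 5*g^3/2 - 37*g^2/2 + 30*g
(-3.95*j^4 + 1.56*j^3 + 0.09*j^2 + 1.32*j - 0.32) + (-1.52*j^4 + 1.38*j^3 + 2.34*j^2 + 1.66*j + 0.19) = -5.47*j^4 + 2.94*j^3 + 2.43*j^2 + 2.98*j - 0.13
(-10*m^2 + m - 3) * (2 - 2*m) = 20*m^3 - 22*m^2 + 8*m - 6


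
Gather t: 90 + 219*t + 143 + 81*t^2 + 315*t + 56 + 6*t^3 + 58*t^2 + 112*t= 6*t^3 + 139*t^2 + 646*t + 289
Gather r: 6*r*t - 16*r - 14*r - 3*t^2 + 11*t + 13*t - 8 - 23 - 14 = r*(6*t - 30) - 3*t^2 + 24*t - 45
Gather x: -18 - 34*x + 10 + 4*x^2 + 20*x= 4*x^2 - 14*x - 8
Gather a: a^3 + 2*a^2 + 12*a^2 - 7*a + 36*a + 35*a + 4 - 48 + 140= a^3 + 14*a^2 + 64*a + 96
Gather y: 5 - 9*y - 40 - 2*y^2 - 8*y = -2*y^2 - 17*y - 35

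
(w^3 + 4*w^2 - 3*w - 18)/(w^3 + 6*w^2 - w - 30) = (w + 3)/(w + 5)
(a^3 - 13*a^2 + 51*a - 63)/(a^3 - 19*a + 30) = (a^2 - 10*a + 21)/(a^2 + 3*a - 10)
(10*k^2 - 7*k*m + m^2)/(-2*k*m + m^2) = (-5*k + m)/m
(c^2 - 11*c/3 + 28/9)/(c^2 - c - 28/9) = (3*c - 4)/(3*c + 4)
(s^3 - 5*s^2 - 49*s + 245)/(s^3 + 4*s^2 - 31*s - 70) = (s - 7)/(s + 2)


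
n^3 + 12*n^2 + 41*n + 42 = (n + 2)*(n + 3)*(n + 7)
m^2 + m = m*(m + 1)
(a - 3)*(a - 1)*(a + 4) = a^3 - 13*a + 12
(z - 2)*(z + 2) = z^2 - 4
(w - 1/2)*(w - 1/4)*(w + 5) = w^3 + 17*w^2/4 - 29*w/8 + 5/8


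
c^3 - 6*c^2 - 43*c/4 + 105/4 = (c - 7)*(c - 3/2)*(c + 5/2)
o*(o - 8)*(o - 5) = o^3 - 13*o^2 + 40*o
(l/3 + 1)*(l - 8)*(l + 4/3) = l^3/3 - 11*l^2/9 - 92*l/9 - 32/3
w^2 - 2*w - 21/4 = (w - 7/2)*(w + 3/2)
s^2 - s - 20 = (s - 5)*(s + 4)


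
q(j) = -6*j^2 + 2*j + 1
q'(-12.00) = 146.00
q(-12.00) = -887.00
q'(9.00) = -106.00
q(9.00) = -467.00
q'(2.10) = -23.20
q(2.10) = -21.26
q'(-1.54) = 20.48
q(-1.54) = -16.31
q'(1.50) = -16.00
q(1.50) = -9.50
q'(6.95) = -81.40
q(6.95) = -274.92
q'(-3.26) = 41.12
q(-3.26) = -69.29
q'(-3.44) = 43.28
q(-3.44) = -76.88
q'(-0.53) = 8.36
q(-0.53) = -1.75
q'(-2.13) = 27.56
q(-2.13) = -30.48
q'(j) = 2 - 12*j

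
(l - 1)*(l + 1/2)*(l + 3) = l^3 + 5*l^2/2 - 2*l - 3/2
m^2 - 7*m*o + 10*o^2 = (m - 5*o)*(m - 2*o)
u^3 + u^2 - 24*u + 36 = (u - 3)*(u - 2)*(u + 6)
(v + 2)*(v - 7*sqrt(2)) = v^2 - 7*sqrt(2)*v + 2*v - 14*sqrt(2)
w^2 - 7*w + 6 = (w - 6)*(w - 1)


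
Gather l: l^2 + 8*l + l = l^2 + 9*l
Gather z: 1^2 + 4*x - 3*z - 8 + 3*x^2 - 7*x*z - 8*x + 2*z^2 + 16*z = 3*x^2 - 4*x + 2*z^2 + z*(13 - 7*x) - 7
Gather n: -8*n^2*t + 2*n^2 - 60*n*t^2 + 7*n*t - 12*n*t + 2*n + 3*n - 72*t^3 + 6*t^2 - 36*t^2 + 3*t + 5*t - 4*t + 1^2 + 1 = n^2*(2 - 8*t) + n*(-60*t^2 - 5*t + 5) - 72*t^3 - 30*t^2 + 4*t + 2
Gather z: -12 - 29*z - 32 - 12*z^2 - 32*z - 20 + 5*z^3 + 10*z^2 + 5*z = 5*z^3 - 2*z^2 - 56*z - 64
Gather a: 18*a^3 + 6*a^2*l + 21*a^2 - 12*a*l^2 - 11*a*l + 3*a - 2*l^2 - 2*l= 18*a^3 + a^2*(6*l + 21) + a*(-12*l^2 - 11*l + 3) - 2*l^2 - 2*l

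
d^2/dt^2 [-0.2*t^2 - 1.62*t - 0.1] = -0.400000000000000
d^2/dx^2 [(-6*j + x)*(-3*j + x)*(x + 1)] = -18*j + 6*x + 2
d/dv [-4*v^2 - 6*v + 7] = -8*v - 6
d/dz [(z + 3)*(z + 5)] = 2*z + 8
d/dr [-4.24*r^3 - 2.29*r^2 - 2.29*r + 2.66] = -12.72*r^2 - 4.58*r - 2.29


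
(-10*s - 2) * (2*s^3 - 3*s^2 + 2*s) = -20*s^4 + 26*s^3 - 14*s^2 - 4*s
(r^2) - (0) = r^2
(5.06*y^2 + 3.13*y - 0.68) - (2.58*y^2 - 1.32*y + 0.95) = 2.48*y^2 + 4.45*y - 1.63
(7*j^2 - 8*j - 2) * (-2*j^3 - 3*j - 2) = -14*j^5 + 16*j^4 - 17*j^3 + 10*j^2 + 22*j + 4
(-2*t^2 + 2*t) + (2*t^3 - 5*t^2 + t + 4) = 2*t^3 - 7*t^2 + 3*t + 4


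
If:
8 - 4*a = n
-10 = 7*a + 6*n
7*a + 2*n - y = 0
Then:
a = 58/17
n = -96/17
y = 214/17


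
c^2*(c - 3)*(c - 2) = c^4 - 5*c^3 + 6*c^2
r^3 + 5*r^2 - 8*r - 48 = (r - 3)*(r + 4)^2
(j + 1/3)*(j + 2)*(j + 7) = j^3 + 28*j^2/3 + 17*j + 14/3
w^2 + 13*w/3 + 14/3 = (w + 2)*(w + 7/3)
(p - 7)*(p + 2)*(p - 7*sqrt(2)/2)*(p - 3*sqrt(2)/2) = p^4 - 5*sqrt(2)*p^3 - 5*p^3 - 7*p^2/2 + 25*sqrt(2)*p^2 - 105*p/2 + 70*sqrt(2)*p - 147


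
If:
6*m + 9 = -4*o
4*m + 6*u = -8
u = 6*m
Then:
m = -1/5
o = -39/20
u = -6/5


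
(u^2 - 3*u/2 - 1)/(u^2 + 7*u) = (u^2 - 3*u/2 - 1)/(u*(u + 7))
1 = 1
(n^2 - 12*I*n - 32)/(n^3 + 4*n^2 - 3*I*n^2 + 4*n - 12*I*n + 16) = (n - 8*I)/(n^2 + n*(4 + I) + 4*I)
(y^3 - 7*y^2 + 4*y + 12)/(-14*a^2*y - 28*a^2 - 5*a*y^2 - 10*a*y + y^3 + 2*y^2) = (-y^3 + 7*y^2 - 4*y - 12)/(14*a^2*y + 28*a^2 + 5*a*y^2 + 10*a*y - y^3 - 2*y^2)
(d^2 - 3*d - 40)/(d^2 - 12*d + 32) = (d + 5)/(d - 4)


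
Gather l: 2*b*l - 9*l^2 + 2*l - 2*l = 2*b*l - 9*l^2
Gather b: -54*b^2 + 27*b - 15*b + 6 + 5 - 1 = -54*b^2 + 12*b + 10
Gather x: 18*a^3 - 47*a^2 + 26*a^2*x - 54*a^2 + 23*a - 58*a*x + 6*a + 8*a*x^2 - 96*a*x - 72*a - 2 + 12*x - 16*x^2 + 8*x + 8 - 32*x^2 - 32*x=18*a^3 - 101*a^2 - 43*a + x^2*(8*a - 48) + x*(26*a^2 - 154*a - 12) + 6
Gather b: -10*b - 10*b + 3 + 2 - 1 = 4 - 20*b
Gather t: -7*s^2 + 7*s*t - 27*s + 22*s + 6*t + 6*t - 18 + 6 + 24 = -7*s^2 - 5*s + t*(7*s + 12) + 12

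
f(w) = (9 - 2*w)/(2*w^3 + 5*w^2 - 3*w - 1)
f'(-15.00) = 0.00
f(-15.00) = -0.00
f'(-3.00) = -313.00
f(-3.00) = -15.00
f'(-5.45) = -0.08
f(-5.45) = -0.12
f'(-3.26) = -7.77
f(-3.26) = -2.10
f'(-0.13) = 142.24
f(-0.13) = -17.48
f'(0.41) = -9.41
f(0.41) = -6.54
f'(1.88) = -0.41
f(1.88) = 0.22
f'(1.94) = -0.36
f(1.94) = 0.19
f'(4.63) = -0.01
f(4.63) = -0.00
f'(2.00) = -0.31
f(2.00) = 0.17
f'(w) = (9 - 2*w)*(-6*w^2 - 10*w + 3)/(2*w^3 + 5*w^2 - 3*w - 1)^2 - 2/(2*w^3 + 5*w^2 - 3*w - 1)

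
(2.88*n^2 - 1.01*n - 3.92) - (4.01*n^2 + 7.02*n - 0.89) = -1.13*n^2 - 8.03*n - 3.03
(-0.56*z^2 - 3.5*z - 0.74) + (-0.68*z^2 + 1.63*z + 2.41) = -1.24*z^2 - 1.87*z + 1.67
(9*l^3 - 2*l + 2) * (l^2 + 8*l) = 9*l^5 + 72*l^4 - 2*l^3 - 14*l^2 + 16*l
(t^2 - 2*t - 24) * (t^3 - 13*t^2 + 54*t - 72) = t^5 - 15*t^4 + 56*t^3 + 132*t^2 - 1152*t + 1728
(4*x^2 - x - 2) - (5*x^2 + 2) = -x^2 - x - 4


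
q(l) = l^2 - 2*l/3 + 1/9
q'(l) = 2*l - 2/3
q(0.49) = 0.02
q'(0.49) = 0.31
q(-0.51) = 0.71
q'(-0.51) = -1.69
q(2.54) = 4.87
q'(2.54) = 4.41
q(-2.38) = 7.36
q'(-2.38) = -5.43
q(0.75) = 0.17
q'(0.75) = 0.83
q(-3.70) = 16.27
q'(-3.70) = -8.07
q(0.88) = 0.30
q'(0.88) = 1.09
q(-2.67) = 9.02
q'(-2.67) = -6.01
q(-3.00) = 11.11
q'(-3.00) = -6.67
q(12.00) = 136.11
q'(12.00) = 23.33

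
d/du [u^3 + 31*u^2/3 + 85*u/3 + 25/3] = 3*u^2 + 62*u/3 + 85/3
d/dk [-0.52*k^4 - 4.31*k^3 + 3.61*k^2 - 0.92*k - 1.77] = -2.08*k^3 - 12.93*k^2 + 7.22*k - 0.92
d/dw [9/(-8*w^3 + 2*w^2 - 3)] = 36*w*(6*w - 1)/(8*w^3 - 2*w^2 + 3)^2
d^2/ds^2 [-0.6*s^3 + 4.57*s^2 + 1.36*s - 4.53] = 9.14 - 3.6*s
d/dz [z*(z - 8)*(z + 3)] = 3*z^2 - 10*z - 24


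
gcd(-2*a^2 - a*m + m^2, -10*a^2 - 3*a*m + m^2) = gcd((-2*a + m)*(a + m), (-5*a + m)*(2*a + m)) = 1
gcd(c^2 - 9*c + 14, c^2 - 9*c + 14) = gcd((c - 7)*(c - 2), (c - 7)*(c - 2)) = c^2 - 9*c + 14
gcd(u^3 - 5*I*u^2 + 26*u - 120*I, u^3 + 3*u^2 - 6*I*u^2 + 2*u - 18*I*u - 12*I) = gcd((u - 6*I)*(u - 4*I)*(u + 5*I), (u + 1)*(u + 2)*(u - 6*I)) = u - 6*I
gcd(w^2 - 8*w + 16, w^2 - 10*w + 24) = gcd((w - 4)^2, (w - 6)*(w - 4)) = w - 4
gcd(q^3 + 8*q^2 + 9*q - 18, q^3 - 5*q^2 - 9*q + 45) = q + 3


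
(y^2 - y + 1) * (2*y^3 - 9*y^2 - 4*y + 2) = 2*y^5 - 11*y^4 + 7*y^3 - 3*y^2 - 6*y + 2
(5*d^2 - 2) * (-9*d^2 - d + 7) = -45*d^4 - 5*d^3 + 53*d^2 + 2*d - 14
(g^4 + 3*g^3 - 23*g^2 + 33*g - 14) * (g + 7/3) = g^5 + 16*g^4/3 - 16*g^3 - 62*g^2/3 + 63*g - 98/3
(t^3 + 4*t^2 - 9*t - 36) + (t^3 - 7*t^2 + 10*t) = 2*t^3 - 3*t^2 + t - 36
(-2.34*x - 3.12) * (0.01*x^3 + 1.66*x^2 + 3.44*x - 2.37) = -0.0234*x^4 - 3.9156*x^3 - 13.2288*x^2 - 5.187*x + 7.3944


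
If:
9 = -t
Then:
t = -9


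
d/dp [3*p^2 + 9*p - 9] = 6*p + 9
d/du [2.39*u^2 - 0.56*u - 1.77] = 4.78*u - 0.56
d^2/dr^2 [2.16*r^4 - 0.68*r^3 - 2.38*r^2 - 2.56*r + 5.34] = 25.92*r^2 - 4.08*r - 4.76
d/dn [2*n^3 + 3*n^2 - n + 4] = 6*n^2 + 6*n - 1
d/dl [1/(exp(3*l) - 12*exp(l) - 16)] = 3*(4 - exp(2*l))*exp(l)/(-exp(3*l) + 12*exp(l) + 16)^2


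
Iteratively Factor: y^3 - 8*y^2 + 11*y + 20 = (y + 1)*(y^2 - 9*y + 20) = (y - 5)*(y + 1)*(y - 4)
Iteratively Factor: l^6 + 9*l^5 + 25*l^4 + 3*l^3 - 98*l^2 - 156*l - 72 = (l - 2)*(l^5 + 11*l^4 + 47*l^3 + 97*l^2 + 96*l + 36) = (l - 2)*(l + 1)*(l^4 + 10*l^3 + 37*l^2 + 60*l + 36) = (l - 2)*(l + 1)*(l + 3)*(l^3 + 7*l^2 + 16*l + 12) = (l - 2)*(l + 1)*(l + 3)^2*(l^2 + 4*l + 4) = (l - 2)*(l + 1)*(l + 2)*(l + 3)^2*(l + 2)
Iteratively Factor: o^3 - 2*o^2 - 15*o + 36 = (o + 4)*(o^2 - 6*o + 9) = (o - 3)*(o + 4)*(o - 3)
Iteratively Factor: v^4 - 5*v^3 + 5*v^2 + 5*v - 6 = (v - 2)*(v^3 - 3*v^2 - v + 3) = (v - 3)*(v - 2)*(v^2 - 1) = (v - 3)*(v - 2)*(v + 1)*(v - 1)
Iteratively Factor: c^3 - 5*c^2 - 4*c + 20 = (c + 2)*(c^2 - 7*c + 10) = (c - 5)*(c + 2)*(c - 2)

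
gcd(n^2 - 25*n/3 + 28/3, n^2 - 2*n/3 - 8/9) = n - 4/3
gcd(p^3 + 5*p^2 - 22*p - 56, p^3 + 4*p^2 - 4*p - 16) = p + 2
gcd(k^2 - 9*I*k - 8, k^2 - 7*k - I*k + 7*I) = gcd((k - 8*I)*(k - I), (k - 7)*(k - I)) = k - I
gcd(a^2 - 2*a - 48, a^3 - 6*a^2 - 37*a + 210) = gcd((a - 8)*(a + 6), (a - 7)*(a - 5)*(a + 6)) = a + 6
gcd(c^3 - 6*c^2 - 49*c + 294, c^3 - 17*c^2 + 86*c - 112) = c - 7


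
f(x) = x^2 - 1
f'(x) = 2*x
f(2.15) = 3.62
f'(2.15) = 4.30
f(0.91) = -0.17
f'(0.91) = 1.82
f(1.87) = 2.50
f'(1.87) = 3.74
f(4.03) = 15.24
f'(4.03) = 8.06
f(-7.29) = 52.14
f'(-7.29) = -14.58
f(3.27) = 9.69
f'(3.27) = 6.54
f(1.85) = 2.42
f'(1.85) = 3.70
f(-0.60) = -0.64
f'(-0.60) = -1.20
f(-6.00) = 35.00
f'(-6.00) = -12.00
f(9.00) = 80.00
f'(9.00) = 18.00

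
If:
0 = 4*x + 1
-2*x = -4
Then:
No Solution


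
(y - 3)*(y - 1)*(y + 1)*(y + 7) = y^4 + 4*y^3 - 22*y^2 - 4*y + 21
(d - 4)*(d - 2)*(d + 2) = d^3 - 4*d^2 - 4*d + 16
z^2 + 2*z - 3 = (z - 1)*(z + 3)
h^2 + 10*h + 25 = (h + 5)^2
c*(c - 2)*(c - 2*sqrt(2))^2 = c^4 - 4*sqrt(2)*c^3 - 2*c^3 + 8*c^2 + 8*sqrt(2)*c^2 - 16*c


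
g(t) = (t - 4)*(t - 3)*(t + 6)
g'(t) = (t - 4)*(t - 3) + (t - 4)*(t + 6) + (t - 3)*(t + 6)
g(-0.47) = 85.78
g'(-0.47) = -28.40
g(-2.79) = 126.20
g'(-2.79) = -1.07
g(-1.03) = 100.75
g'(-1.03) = -24.76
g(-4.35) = 101.26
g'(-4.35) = 35.47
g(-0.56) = 88.31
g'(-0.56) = -27.94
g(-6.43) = -42.29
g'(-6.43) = 106.89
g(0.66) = 52.05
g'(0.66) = -30.01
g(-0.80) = 94.85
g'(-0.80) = -26.48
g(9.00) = 450.00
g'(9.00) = 195.00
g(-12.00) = -1440.00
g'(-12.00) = 426.00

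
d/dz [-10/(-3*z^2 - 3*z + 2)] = 30*(-2*z - 1)/(3*z^2 + 3*z - 2)^2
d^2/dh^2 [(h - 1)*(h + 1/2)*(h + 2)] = 6*h + 3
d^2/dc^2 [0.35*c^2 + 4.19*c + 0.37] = 0.700000000000000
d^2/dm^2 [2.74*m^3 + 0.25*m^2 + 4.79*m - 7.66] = 16.44*m + 0.5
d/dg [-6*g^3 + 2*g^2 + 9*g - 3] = -18*g^2 + 4*g + 9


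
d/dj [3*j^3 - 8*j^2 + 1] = j*(9*j - 16)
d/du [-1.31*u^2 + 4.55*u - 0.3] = 4.55 - 2.62*u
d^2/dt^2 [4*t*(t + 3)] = 8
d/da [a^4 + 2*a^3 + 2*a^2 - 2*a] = 4*a^3 + 6*a^2 + 4*a - 2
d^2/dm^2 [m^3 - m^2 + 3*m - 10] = 6*m - 2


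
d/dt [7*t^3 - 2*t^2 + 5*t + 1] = 21*t^2 - 4*t + 5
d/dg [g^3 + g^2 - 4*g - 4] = 3*g^2 + 2*g - 4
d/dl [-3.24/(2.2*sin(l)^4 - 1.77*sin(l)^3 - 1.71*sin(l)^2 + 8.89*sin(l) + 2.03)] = (28.512*sin(l)^3 - 17.2044*sin(l)^2 - 11.0808*sin(l) + 28.8036)*cos(l)/(2.2*sin(l)^4 - 1.77*sin(l)^3 - 1.71*sin(l)^2 + 8.89*sin(l) + 2.03)^2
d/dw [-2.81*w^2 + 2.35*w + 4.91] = 2.35 - 5.62*w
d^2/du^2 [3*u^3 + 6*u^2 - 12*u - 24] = 18*u + 12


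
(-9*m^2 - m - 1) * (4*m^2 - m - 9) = -36*m^4 + 5*m^3 + 78*m^2 + 10*m + 9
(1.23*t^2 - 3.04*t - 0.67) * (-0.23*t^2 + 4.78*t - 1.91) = -0.2829*t^4 + 6.5786*t^3 - 16.7264*t^2 + 2.6038*t + 1.2797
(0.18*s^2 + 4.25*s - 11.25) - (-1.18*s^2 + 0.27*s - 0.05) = 1.36*s^2 + 3.98*s - 11.2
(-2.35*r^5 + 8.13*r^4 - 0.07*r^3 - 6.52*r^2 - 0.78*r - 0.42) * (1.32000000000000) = -3.102*r^5 + 10.7316*r^4 - 0.0924*r^3 - 8.6064*r^2 - 1.0296*r - 0.5544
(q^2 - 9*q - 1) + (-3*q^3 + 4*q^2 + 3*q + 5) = -3*q^3 + 5*q^2 - 6*q + 4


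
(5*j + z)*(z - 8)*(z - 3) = 5*j*z^2 - 55*j*z + 120*j + z^3 - 11*z^2 + 24*z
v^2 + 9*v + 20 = (v + 4)*(v + 5)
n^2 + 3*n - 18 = (n - 3)*(n + 6)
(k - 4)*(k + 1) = k^2 - 3*k - 4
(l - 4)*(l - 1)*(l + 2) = l^3 - 3*l^2 - 6*l + 8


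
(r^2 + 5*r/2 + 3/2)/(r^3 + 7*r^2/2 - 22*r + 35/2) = (2*r^2 + 5*r + 3)/(2*r^3 + 7*r^2 - 44*r + 35)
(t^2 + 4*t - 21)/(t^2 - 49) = (t - 3)/(t - 7)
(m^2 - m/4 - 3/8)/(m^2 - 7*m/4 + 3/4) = (m + 1/2)/(m - 1)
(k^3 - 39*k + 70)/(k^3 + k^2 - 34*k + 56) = (k - 5)/(k - 4)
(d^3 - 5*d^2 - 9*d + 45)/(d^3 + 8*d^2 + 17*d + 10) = (d^3 - 5*d^2 - 9*d + 45)/(d^3 + 8*d^2 + 17*d + 10)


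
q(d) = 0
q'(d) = 0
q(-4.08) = 0.00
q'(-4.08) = 0.00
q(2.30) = 0.00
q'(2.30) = 0.00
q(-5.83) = 0.00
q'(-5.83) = 0.00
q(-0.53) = 0.00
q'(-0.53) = 0.00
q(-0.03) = 0.00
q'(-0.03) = 0.00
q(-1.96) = 0.00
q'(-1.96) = 0.00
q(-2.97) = 0.00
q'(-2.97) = 0.00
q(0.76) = 0.00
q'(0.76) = 0.00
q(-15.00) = 0.00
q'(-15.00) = 0.00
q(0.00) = 0.00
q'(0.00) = 0.00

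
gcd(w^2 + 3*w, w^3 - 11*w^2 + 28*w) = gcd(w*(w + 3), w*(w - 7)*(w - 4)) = w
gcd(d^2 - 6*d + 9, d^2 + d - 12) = d - 3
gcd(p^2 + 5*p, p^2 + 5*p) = p^2 + 5*p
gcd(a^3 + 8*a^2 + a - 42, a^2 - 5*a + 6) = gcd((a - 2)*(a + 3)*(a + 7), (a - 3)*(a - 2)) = a - 2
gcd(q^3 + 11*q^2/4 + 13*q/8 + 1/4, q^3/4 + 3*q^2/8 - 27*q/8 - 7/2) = 1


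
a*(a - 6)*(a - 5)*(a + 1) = a^4 - 10*a^3 + 19*a^2 + 30*a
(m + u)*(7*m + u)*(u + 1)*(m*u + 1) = 7*m^3*u^2 + 7*m^3*u + 8*m^2*u^3 + 8*m^2*u^2 + 7*m^2*u + 7*m^2 + m*u^4 + m*u^3 + 8*m*u^2 + 8*m*u + u^3 + u^2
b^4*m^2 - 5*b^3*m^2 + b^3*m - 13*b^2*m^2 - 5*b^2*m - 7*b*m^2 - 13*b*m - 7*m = (b - 7)*(b + 1)*(b*m + 1)*(b*m + m)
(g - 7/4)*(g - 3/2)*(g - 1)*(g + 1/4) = g^4 - 4*g^3 + 77*g^2/16 - 37*g/32 - 21/32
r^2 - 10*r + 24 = (r - 6)*(r - 4)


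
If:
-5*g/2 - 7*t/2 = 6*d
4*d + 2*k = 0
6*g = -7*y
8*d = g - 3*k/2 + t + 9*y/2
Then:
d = 175*y/282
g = -7*y/6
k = -175*y/141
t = -65*y/282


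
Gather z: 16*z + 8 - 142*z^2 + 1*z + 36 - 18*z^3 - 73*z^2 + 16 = -18*z^3 - 215*z^2 + 17*z + 60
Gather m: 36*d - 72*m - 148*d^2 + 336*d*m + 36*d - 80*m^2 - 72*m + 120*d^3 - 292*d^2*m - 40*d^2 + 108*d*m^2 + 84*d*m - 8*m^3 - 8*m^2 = 120*d^3 - 188*d^2 + 72*d - 8*m^3 + m^2*(108*d - 88) + m*(-292*d^2 + 420*d - 144)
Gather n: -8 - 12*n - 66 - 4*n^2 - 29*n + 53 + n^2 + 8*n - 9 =-3*n^2 - 33*n - 30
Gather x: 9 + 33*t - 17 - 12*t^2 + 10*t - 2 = -12*t^2 + 43*t - 10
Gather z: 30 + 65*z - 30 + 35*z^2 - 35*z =35*z^2 + 30*z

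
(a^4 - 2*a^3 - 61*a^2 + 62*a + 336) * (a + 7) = a^5 + 5*a^4 - 75*a^3 - 365*a^2 + 770*a + 2352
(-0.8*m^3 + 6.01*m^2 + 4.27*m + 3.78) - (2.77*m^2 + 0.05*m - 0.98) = -0.8*m^3 + 3.24*m^2 + 4.22*m + 4.76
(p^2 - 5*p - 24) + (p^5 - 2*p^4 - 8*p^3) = p^5 - 2*p^4 - 8*p^3 + p^2 - 5*p - 24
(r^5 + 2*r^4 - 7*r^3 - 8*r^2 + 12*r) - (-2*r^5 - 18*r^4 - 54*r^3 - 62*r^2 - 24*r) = 3*r^5 + 20*r^4 + 47*r^3 + 54*r^2 + 36*r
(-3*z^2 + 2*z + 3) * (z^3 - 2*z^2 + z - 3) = -3*z^5 + 8*z^4 - 4*z^3 + 5*z^2 - 3*z - 9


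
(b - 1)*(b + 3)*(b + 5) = b^3 + 7*b^2 + 7*b - 15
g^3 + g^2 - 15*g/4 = g*(g - 3/2)*(g + 5/2)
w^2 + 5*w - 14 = (w - 2)*(w + 7)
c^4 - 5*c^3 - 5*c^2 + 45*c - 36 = (c - 4)*(c - 3)*(c - 1)*(c + 3)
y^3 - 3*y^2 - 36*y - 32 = (y - 8)*(y + 1)*(y + 4)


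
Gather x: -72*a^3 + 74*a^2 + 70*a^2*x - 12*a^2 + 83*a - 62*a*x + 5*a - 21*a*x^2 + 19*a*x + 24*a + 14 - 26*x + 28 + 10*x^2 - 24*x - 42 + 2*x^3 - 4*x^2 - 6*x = -72*a^3 + 62*a^2 + 112*a + 2*x^3 + x^2*(6 - 21*a) + x*(70*a^2 - 43*a - 56)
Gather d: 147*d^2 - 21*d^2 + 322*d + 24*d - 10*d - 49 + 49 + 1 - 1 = 126*d^2 + 336*d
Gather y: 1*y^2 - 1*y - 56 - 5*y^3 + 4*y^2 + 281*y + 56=-5*y^3 + 5*y^2 + 280*y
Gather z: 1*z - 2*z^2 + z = -2*z^2 + 2*z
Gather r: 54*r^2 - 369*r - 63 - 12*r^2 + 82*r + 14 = 42*r^2 - 287*r - 49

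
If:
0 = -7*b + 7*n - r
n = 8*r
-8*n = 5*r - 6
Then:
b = 110/161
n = 16/23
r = 2/23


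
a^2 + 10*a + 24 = (a + 4)*(a + 6)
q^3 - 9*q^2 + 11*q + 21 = (q - 7)*(q - 3)*(q + 1)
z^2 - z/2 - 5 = (z - 5/2)*(z + 2)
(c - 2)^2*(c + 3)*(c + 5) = c^4 + 4*c^3 - 13*c^2 - 28*c + 60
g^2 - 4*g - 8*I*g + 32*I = (g - 4)*(g - 8*I)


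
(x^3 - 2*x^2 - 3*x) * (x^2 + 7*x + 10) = x^5 + 5*x^4 - 7*x^3 - 41*x^2 - 30*x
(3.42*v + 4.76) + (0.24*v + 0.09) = 3.66*v + 4.85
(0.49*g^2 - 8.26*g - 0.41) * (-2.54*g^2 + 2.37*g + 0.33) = -1.2446*g^4 + 22.1417*g^3 - 18.3731*g^2 - 3.6975*g - 0.1353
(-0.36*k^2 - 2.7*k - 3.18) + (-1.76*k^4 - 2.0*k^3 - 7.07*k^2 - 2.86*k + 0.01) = -1.76*k^4 - 2.0*k^3 - 7.43*k^2 - 5.56*k - 3.17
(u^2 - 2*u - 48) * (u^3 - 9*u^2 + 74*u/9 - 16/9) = u^5 - 11*u^4 - 196*u^3/9 + 3724*u^2/9 - 3520*u/9 + 256/3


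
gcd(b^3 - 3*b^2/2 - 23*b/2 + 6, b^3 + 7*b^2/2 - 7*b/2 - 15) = b + 3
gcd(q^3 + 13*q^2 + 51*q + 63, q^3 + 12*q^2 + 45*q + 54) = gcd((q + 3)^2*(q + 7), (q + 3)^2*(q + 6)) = q^2 + 6*q + 9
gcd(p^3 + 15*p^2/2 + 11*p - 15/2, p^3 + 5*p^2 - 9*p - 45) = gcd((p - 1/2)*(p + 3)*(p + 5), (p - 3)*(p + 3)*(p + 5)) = p^2 + 8*p + 15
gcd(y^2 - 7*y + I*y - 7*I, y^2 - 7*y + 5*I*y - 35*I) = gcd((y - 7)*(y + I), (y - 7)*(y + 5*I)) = y - 7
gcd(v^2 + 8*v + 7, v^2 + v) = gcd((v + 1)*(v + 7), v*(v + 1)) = v + 1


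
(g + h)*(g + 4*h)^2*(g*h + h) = g^4*h + 9*g^3*h^2 + g^3*h + 24*g^2*h^3 + 9*g^2*h^2 + 16*g*h^4 + 24*g*h^3 + 16*h^4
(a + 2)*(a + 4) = a^2 + 6*a + 8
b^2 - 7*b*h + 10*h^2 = (b - 5*h)*(b - 2*h)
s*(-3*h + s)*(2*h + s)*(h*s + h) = -6*h^3*s^2 - 6*h^3*s - h^2*s^3 - h^2*s^2 + h*s^4 + h*s^3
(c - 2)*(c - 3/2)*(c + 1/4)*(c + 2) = c^4 - 5*c^3/4 - 35*c^2/8 + 5*c + 3/2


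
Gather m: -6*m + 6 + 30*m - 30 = 24*m - 24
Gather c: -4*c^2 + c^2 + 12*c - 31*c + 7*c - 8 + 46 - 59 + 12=-3*c^2 - 12*c - 9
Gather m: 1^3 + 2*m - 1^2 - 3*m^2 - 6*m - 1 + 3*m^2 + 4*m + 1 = 0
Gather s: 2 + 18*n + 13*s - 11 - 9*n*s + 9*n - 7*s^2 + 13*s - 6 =27*n - 7*s^2 + s*(26 - 9*n) - 15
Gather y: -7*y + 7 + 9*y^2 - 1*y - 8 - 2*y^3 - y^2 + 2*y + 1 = -2*y^3 + 8*y^2 - 6*y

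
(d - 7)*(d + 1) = d^2 - 6*d - 7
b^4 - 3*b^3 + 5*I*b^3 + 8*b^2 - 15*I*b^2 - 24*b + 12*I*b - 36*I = (b - 3)*(b - 2*I)*(b + I)*(b + 6*I)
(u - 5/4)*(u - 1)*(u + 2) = u^3 - u^2/4 - 13*u/4 + 5/2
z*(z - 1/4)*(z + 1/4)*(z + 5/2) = z^4 + 5*z^3/2 - z^2/16 - 5*z/32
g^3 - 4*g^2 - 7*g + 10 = (g - 5)*(g - 1)*(g + 2)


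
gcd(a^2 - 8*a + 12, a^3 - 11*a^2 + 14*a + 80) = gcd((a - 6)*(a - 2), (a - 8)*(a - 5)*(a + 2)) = 1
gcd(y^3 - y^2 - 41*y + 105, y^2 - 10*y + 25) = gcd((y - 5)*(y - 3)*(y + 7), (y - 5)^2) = y - 5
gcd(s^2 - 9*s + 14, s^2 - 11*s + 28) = s - 7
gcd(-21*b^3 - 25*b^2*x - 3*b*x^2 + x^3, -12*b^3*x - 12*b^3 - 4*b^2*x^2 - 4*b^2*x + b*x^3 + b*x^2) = 1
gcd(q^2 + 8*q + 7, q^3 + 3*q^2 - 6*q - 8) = q + 1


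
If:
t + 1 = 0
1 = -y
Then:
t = -1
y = -1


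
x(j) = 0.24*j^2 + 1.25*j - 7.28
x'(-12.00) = -4.51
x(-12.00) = 12.28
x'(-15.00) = -5.95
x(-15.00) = 27.97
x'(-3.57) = -0.46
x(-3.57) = -8.68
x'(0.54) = 1.51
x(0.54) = -6.54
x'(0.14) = 1.32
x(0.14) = -7.10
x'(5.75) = 4.01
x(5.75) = 7.84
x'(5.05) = 3.67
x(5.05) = 5.15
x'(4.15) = 3.24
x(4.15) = 2.04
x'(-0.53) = 1.00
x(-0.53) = -7.88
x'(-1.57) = 0.50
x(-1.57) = -8.65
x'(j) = 0.48*j + 1.25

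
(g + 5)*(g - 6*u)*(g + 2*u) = g^3 - 4*g^2*u + 5*g^2 - 12*g*u^2 - 20*g*u - 60*u^2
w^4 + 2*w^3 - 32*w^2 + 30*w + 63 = (w - 3)^2*(w + 1)*(w + 7)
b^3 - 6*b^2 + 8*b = b*(b - 4)*(b - 2)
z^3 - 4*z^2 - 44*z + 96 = (z - 8)*(z - 2)*(z + 6)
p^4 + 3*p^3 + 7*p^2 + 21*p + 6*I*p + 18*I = (p + 3)*(p - 3*I)*(p + I)*(p + 2*I)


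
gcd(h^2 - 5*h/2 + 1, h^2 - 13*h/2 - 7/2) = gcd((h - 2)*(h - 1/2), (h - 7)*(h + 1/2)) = 1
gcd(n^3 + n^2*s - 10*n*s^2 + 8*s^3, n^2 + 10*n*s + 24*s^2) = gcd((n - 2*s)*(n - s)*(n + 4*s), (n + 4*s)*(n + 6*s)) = n + 4*s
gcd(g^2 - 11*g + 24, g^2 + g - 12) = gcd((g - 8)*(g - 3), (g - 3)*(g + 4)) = g - 3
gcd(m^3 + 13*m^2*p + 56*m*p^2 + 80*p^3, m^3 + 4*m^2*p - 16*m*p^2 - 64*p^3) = m^2 + 8*m*p + 16*p^2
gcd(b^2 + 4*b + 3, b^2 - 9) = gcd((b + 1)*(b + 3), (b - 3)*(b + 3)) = b + 3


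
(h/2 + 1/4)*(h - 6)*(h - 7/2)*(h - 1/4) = h^4/2 - 37*h^3/8 + 37*h^2/4 + 103*h/32 - 21/16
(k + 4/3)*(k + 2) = k^2 + 10*k/3 + 8/3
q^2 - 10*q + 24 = (q - 6)*(q - 4)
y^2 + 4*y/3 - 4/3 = (y - 2/3)*(y + 2)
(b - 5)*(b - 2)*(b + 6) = b^3 - b^2 - 32*b + 60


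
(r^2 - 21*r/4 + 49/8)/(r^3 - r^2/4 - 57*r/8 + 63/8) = (2*r - 7)/(2*r^2 + 3*r - 9)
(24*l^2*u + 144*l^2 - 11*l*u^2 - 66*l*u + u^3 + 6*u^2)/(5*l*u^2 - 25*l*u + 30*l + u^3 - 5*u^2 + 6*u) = (24*l^2*u + 144*l^2 - 11*l*u^2 - 66*l*u + u^3 + 6*u^2)/(5*l*u^2 - 25*l*u + 30*l + u^3 - 5*u^2 + 6*u)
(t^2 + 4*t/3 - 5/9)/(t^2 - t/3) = (t + 5/3)/t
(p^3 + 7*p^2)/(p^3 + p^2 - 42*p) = p/(p - 6)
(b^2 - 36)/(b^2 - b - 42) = (b - 6)/(b - 7)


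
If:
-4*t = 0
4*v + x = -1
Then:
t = 0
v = -x/4 - 1/4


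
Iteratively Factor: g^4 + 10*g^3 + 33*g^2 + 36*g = (g)*(g^3 + 10*g^2 + 33*g + 36) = g*(g + 3)*(g^2 + 7*g + 12) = g*(g + 3)*(g + 4)*(g + 3)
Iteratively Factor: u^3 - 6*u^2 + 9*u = (u)*(u^2 - 6*u + 9) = u*(u - 3)*(u - 3)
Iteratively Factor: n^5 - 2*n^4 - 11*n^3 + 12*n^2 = (n - 4)*(n^4 + 2*n^3 - 3*n^2) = n*(n - 4)*(n^3 + 2*n^2 - 3*n) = n*(n - 4)*(n + 3)*(n^2 - n) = n*(n - 4)*(n - 1)*(n + 3)*(n)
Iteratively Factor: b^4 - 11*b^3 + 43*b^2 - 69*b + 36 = (b - 3)*(b^3 - 8*b^2 + 19*b - 12) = (b - 3)*(b - 1)*(b^2 - 7*b + 12) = (b - 3)^2*(b - 1)*(b - 4)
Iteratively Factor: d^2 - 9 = (d + 3)*(d - 3)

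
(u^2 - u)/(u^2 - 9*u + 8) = u/(u - 8)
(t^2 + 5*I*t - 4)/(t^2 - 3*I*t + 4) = (t + 4*I)/(t - 4*I)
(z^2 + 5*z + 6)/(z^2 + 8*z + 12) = (z + 3)/(z + 6)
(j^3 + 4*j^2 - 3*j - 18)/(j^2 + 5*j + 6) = (j^2 + j - 6)/(j + 2)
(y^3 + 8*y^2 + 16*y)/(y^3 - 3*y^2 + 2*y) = (y^2 + 8*y + 16)/(y^2 - 3*y + 2)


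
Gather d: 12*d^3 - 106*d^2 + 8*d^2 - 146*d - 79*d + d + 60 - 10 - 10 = 12*d^3 - 98*d^2 - 224*d + 40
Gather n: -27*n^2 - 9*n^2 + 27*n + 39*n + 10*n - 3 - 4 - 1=-36*n^2 + 76*n - 8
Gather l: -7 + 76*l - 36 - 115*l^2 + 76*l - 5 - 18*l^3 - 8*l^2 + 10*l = -18*l^3 - 123*l^2 + 162*l - 48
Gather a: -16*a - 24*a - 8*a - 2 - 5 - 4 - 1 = -48*a - 12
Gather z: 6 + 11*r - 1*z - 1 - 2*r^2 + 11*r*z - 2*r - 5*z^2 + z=-2*r^2 + 11*r*z + 9*r - 5*z^2 + 5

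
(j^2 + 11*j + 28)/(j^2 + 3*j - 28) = (j + 4)/(j - 4)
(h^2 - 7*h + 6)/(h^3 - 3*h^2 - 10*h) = (-h^2 + 7*h - 6)/(h*(-h^2 + 3*h + 10))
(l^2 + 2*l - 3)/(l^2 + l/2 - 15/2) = 2*(l - 1)/(2*l - 5)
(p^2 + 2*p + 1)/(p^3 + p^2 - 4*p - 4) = (p + 1)/(p^2 - 4)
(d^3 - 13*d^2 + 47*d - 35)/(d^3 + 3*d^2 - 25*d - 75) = (d^2 - 8*d + 7)/(d^2 + 8*d + 15)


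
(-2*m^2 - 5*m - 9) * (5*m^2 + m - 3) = -10*m^4 - 27*m^3 - 44*m^2 + 6*m + 27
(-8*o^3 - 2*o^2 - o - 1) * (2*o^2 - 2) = -16*o^5 - 4*o^4 + 14*o^3 + 2*o^2 + 2*o + 2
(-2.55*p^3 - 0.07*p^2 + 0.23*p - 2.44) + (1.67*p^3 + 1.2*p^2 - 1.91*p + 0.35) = -0.88*p^3 + 1.13*p^2 - 1.68*p - 2.09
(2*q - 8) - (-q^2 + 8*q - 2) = q^2 - 6*q - 6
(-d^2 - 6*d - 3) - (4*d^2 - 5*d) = -5*d^2 - d - 3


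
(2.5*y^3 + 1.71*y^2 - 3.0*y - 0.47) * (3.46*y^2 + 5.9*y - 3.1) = 8.65*y^5 + 20.6666*y^4 - 8.041*y^3 - 24.6272*y^2 + 6.527*y + 1.457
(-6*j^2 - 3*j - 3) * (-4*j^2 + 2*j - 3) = 24*j^4 + 24*j^2 + 3*j + 9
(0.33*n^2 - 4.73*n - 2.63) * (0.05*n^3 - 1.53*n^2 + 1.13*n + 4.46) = 0.0165*n^5 - 0.7414*n^4 + 7.4783*n^3 + 0.1508*n^2 - 24.0677*n - 11.7298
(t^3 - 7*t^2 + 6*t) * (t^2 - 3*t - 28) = t^5 - 10*t^4 - t^3 + 178*t^2 - 168*t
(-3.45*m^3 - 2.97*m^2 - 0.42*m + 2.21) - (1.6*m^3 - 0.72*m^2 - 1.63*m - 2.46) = -5.05*m^3 - 2.25*m^2 + 1.21*m + 4.67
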